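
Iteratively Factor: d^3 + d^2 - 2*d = (d)*(d^2 + d - 2) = d*(d + 2)*(d - 1)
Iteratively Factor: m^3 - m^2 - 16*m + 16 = (m - 4)*(m^2 + 3*m - 4) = (m - 4)*(m - 1)*(m + 4)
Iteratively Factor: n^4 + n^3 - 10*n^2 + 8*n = (n - 2)*(n^3 + 3*n^2 - 4*n) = n*(n - 2)*(n^2 + 3*n - 4) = n*(n - 2)*(n + 4)*(n - 1)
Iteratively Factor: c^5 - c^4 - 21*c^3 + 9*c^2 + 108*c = (c - 3)*(c^4 + 2*c^3 - 15*c^2 - 36*c) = c*(c - 3)*(c^3 + 2*c^2 - 15*c - 36) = c*(c - 4)*(c - 3)*(c^2 + 6*c + 9) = c*(c - 4)*(c - 3)*(c + 3)*(c + 3)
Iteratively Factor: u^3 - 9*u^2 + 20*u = (u)*(u^2 - 9*u + 20) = u*(u - 5)*(u - 4)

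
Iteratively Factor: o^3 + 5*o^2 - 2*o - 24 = (o + 4)*(o^2 + o - 6) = (o + 3)*(o + 4)*(o - 2)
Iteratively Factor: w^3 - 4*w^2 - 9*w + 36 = (w + 3)*(w^2 - 7*w + 12) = (w - 3)*(w + 3)*(w - 4)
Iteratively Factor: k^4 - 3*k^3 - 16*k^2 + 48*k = (k - 3)*(k^3 - 16*k) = (k - 4)*(k - 3)*(k^2 + 4*k) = k*(k - 4)*(k - 3)*(k + 4)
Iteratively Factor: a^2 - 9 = (a + 3)*(a - 3)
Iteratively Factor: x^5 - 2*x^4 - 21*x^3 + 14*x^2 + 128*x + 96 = (x + 1)*(x^4 - 3*x^3 - 18*x^2 + 32*x + 96) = (x + 1)*(x + 3)*(x^3 - 6*x^2 + 32) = (x + 1)*(x + 2)*(x + 3)*(x^2 - 8*x + 16) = (x - 4)*(x + 1)*(x + 2)*(x + 3)*(x - 4)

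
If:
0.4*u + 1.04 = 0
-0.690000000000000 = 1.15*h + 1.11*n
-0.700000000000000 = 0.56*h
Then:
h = -1.25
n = 0.67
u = -2.60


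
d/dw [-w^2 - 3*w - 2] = -2*w - 3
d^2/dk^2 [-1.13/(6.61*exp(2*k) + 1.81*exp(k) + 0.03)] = (-1.13*(13.22*exp(k) + 1.81)*(26.44*exp(k) + 3.62)*exp(k) + (29.8772*exp(k) + 2.0453)*(6.61*exp(2*k) + 1.81*exp(k) + 0.03))*exp(k)/(6.61*exp(2*k) + 1.81*exp(k) + 0.03)^3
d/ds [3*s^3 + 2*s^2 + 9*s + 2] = 9*s^2 + 4*s + 9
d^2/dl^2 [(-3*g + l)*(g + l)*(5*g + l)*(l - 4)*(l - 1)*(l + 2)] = -90*g^3*l + 90*g^3 - 156*g^2*l^2 + 234*g^2*l + 156*g^2 + 60*g*l^3 - 108*g*l^2 - 108*g*l + 48*g + 30*l^4 - 60*l^3 - 72*l^2 + 48*l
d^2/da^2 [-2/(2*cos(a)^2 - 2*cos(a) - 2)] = (-4*sin(a)^4 + 7*sin(a)^2 - 11*cos(a)/4 + 3*cos(3*a)/4 + 1)/(sin(a)^2 + cos(a))^3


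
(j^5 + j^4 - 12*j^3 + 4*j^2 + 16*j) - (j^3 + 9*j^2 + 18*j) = j^5 + j^4 - 13*j^3 - 5*j^2 - 2*j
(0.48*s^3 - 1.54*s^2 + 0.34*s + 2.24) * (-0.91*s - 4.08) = -0.4368*s^4 - 0.557*s^3 + 5.9738*s^2 - 3.4256*s - 9.1392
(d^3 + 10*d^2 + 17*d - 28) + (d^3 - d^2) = 2*d^3 + 9*d^2 + 17*d - 28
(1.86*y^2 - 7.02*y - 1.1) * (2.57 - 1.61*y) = -2.9946*y^3 + 16.0824*y^2 - 16.2704*y - 2.827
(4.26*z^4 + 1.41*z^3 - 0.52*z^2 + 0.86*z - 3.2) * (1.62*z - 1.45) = 6.9012*z^5 - 3.8928*z^4 - 2.8869*z^3 + 2.1472*z^2 - 6.431*z + 4.64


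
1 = 1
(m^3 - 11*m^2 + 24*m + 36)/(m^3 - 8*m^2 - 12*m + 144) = (m + 1)/(m + 4)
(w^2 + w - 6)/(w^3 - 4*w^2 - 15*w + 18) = (w - 2)/(w^2 - 7*w + 6)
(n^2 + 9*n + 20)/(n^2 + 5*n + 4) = (n + 5)/(n + 1)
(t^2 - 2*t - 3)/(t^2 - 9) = (t + 1)/(t + 3)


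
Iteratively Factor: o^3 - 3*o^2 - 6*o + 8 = (o + 2)*(o^2 - 5*o + 4) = (o - 4)*(o + 2)*(o - 1)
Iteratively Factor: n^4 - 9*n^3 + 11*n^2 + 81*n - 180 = (n + 3)*(n^3 - 12*n^2 + 47*n - 60) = (n - 5)*(n + 3)*(n^2 - 7*n + 12) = (n - 5)*(n - 4)*(n + 3)*(n - 3)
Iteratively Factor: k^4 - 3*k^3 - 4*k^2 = (k - 4)*(k^3 + k^2) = k*(k - 4)*(k^2 + k) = k^2*(k - 4)*(k + 1)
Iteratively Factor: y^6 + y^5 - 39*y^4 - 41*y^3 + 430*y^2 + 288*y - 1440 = (y + 4)*(y^5 - 3*y^4 - 27*y^3 + 67*y^2 + 162*y - 360) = (y + 3)*(y + 4)*(y^4 - 6*y^3 - 9*y^2 + 94*y - 120) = (y - 3)*(y + 3)*(y + 4)*(y^3 - 3*y^2 - 18*y + 40) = (y - 5)*(y - 3)*(y + 3)*(y + 4)*(y^2 + 2*y - 8) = (y - 5)*(y - 3)*(y + 3)*(y + 4)^2*(y - 2)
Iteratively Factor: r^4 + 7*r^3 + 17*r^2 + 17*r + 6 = (r + 1)*(r^3 + 6*r^2 + 11*r + 6) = (r + 1)^2*(r^2 + 5*r + 6) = (r + 1)^2*(r + 2)*(r + 3)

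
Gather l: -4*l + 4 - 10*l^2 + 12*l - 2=-10*l^2 + 8*l + 2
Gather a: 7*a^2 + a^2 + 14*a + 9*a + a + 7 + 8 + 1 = 8*a^2 + 24*a + 16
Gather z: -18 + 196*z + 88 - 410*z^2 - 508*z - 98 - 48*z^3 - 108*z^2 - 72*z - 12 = -48*z^3 - 518*z^2 - 384*z - 40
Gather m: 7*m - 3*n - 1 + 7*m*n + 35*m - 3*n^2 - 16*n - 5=m*(7*n + 42) - 3*n^2 - 19*n - 6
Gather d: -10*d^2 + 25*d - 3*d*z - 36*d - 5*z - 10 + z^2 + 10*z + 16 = -10*d^2 + d*(-3*z - 11) + z^2 + 5*z + 6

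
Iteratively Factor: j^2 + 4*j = (j)*(j + 4)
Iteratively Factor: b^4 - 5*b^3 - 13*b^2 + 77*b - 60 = (b - 1)*(b^3 - 4*b^2 - 17*b + 60) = (b - 1)*(b + 4)*(b^2 - 8*b + 15) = (b - 5)*(b - 1)*(b + 4)*(b - 3)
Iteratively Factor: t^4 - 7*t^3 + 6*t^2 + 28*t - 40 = (t - 2)*(t^3 - 5*t^2 - 4*t + 20) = (t - 2)*(t + 2)*(t^2 - 7*t + 10) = (t - 5)*(t - 2)*(t + 2)*(t - 2)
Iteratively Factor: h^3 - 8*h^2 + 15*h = (h - 5)*(h^2 - 3*h) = h*(h - 5)*(h - 3)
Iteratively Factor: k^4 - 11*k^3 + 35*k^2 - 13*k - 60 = (k - 4)*(k^3 - 7*k^2 + 7*k + 15) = (k - 4)*(k - 3)*(k^2 - 4*k - 5) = (k - 5)*(k - 4)*(k - 3)*(k + 1)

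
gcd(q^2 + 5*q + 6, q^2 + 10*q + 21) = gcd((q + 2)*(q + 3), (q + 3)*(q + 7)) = q + 3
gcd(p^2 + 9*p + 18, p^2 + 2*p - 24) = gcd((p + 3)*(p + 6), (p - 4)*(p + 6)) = p + 6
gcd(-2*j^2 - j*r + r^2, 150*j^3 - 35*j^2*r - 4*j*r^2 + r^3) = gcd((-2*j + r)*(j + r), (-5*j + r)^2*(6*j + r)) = 1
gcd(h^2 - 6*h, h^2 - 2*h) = h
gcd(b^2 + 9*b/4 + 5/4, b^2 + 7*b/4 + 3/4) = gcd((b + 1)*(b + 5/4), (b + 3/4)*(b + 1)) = b + 1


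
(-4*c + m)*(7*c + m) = -28*c^2 + 3*c*m + m^2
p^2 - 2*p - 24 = (p - 6)*(p + 4)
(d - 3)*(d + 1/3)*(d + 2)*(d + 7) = d^4 + 19*d^3/3 - 11*d^2 - 139*d/3 - 14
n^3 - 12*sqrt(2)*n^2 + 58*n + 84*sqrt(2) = (n - 7*sqrt(2))*(n - 6*sqrt(2))*(n + sqrt(2))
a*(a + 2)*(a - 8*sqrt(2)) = a^3 - 8*sqrt(2)*a^2 + 2*a^2 - 16*sqrt(2)*a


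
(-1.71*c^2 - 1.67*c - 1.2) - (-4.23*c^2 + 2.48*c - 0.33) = 2.52*c^2 - 4.15*c - 0.87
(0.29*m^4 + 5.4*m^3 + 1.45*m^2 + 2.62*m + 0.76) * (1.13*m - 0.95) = 0.3277*m^5 + 5.8265*m^4 - 3.4915*m^3 + 1.5831*m^2 - 1.6302*m - 0.722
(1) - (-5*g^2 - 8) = 5*g^2 + 9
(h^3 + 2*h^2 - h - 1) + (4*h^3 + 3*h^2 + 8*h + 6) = 5*h^3 + 5*h^2 + 7*h + 5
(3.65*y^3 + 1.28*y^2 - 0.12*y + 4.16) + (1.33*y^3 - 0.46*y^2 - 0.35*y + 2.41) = 4.98*y^3 + 0.82*y^2 - 0.47*y + 6.57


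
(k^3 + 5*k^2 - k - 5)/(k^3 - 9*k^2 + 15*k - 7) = (k^2 + 6*k + 5)/(k^2 - 8*k + 7)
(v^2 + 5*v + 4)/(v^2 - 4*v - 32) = (v + 1)/(v - 8)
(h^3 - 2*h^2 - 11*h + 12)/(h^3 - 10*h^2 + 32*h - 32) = (h^2 + 2*h - 3)/(h^2 - 6*h + 8)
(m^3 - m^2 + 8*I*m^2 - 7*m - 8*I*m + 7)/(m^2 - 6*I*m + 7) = (m^2 + m*(-1 + 7*I) - 7*I)/(m - 7*I)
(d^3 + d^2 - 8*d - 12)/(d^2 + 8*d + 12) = (d^2 - d - 6)/(d + 6)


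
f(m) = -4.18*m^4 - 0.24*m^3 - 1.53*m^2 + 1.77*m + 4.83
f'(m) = -16.72*m^3 - 0.72*m^2 - 3.06*m + 1.77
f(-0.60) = 2.73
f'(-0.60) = 6.96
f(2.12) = -85.02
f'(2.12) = -167.26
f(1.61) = -25.37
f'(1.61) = -74.80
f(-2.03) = -74.04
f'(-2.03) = 144.88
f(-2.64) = -209.14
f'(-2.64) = 312.47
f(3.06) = -377.45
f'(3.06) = -493.41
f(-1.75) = -40.87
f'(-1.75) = 94.53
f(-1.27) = -10.27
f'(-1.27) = 38.74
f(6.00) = -5508.75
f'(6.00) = -3654.03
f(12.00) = -87285.45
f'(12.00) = -29030.79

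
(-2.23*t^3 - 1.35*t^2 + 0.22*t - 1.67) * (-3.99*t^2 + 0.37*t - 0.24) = 8.8977*t^5 + 4.5614*t^4 - 0.8421*t^3 + 7.0687*t^2 - 0.6707*t + 0.4008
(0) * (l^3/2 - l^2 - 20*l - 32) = 0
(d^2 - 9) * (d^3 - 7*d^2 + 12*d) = d^5 - 7*d^4 + 3*d^3 + 63*d^2 - 108*d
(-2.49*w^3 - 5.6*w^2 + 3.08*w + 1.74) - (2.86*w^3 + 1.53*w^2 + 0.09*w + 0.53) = -5.35*w^3 - 7.13*w^2 + 2.99*w + 1.21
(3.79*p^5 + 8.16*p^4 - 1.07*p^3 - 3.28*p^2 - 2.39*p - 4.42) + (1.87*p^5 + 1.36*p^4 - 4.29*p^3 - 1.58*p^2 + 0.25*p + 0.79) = 5.66*p^5 + 9.52*p^4 - 5.36*p^3 - 4.86*p^2 - 2.14*p - 3.63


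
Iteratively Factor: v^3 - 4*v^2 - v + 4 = (v - 1)*(v^2 - 3*v - 4) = (v - 4)*(v - 1)*(v + 1)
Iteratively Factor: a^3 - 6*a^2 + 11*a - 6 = (a - 1)*(a^2 - 5*a + 6) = (a - 3)*(a - 1)*(a - 2)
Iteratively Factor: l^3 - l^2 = (l)*(l^2 - l) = l^2*(l - 1)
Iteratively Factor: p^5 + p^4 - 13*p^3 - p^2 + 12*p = (p)*(p^4 + p^3 - 13*p^2 - p + 12) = p*(p + 4)*(p^3 - 3*p^2 - p + 3) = p*(p - 3)*(p + 4)*(p^2 - 1) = p*(p - 3)*(p - 1)*(p + 4)*(p + 1)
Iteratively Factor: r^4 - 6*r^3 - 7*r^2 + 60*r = (r - 4)*(r^3 - 2*r^2 - 15*r) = (r - 5)*(r - 4)*(r^2 + 3*r) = (r - 5)*(r - 4)*(r + 3)*(r)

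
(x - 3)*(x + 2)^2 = x^3 + x^2 - 8*x - 12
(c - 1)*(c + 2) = c^2 + c - 2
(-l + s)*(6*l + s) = -6*l^2 + 5*l*s + s^2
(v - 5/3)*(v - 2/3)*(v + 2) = v^3 - v^2/3 - 32*v/9 + 20/9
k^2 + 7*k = k*(k + 7)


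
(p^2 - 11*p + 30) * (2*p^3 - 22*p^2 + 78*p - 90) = 2*p^5 - 44*p^4 + 380*p^3 - 1608*p^2 + 3330*p - 2700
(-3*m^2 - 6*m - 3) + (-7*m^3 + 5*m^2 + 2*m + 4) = -7*m^3 + 2*m^2 - 4*m + 1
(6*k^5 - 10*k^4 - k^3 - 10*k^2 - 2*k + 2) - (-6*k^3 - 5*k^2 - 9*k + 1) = 6*k^5 - 10*k^4 + 5*k^3 - 5*k^2 + 7*k + 1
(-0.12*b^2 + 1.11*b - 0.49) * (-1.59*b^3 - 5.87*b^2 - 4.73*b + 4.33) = 0.1908*b^5 - 1.0605*b^4 - 5.169*b^3 - 2.8936*b^2 + 7.124*b - 2.1217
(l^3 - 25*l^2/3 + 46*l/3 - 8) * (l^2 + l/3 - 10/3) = l^5 - 8*l^4 + 83*l^3/9 + 224*l^2/9 - 484*l/9 + 80/3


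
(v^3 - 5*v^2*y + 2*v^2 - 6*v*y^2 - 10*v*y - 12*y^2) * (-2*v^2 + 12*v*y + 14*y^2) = -2*v^5 + 22*v^4*y - 4*v^4 - 34*v^3*y^2 + 44*v^3*y - 142*v^2*y^3 - 68*v^2*y^2 - 84*v*y^4 - 284*v*y^3 - 168*y^4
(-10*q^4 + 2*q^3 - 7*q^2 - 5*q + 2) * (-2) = 20*q^4 - 4*q^3 + 14*q^2 + 10*q - 4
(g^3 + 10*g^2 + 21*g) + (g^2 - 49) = g^3 + 11*g^2 + 21*g - 49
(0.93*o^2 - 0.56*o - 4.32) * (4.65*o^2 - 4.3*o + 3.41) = 4.3245*o^4 - 6.603*o^3 - 14.5087*o^2 + 16.6664*o - 14.7312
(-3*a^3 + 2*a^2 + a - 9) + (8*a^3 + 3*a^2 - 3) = 5*a^3 + 5*a^2 + a - 12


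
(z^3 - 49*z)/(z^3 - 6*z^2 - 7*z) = (z + 7)/(z + 1)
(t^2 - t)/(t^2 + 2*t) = (t - 1)/(t + 2)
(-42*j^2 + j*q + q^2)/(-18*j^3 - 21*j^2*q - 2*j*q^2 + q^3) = (7*j + q)/(3*j^2 + 4*j*q + q^2)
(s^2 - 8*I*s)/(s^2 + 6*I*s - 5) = s*(s - 8*I)/(s^2 + 6*I*s - 5)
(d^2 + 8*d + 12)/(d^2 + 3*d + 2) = (d + 6)/(d + 1)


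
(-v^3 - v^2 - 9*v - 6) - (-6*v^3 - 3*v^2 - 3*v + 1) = 5*v^3 + 2*v^2 - 6*v - 7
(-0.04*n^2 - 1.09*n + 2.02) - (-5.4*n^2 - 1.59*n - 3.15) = 5.36*n^2 + 0.5*n + 5.17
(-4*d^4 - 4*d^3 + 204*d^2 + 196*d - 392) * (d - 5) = -4*d^5 + 16*d^4 + 224*d^3 - 824*d^2 - 1372*d + 1960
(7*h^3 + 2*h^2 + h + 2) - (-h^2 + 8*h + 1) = 7*h^3 + 3*h^2 - 7*h + 1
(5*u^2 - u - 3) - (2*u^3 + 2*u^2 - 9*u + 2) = -2*u^3 + 3*u^2 + 8*u - 5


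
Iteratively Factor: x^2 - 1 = (x - 1)*(x + 1)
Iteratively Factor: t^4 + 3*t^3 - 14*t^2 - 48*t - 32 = (t + 1)*(t^3 + 2*t^2 - 16*t - 32) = (t - 4)*(t + 1)*(t^2 + 6*t + 8) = (t - 4)*(t + 1)*(t + 2)*(t + 4)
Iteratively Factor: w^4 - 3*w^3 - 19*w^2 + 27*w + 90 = (w - 5)*(w^3 + 2*w^2 - 9*w - 18) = (w - 5)*(w + 2)*(w^2 - 9) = (w - 5)*(w - 3)*(w + 2)*(w + 3)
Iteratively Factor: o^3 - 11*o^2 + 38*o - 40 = (o - 2)*(o^2 - 9*o + 20) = (o - 5)*(o - 2)*(o - 4)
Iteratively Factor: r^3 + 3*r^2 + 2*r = (r + 1)*(r^2 + 2*r) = (r + 1)*(r + 2)*(r)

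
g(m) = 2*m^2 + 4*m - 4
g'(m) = 4*m + 4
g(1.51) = 6.60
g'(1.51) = 10.04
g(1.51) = 6.60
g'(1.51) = 10.04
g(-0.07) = -4.27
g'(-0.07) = 3.72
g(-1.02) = -6.00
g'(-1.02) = -0.08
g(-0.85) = -5.96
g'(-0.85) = 0.60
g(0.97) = 1.76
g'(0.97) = 7.88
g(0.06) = -3.75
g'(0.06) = 4.24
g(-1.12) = -5.97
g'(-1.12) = -0.48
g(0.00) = -4.00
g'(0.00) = 4.00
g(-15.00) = 386.00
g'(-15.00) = -56.00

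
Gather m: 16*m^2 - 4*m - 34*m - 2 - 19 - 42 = 16*m^2 - 38*m - 63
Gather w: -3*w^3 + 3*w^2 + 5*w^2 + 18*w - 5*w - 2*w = -3*w^3 + 8*w^2 + 11*w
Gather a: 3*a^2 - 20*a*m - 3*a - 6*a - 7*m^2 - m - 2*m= 3*a^2 + a*(-20*m - 9) - 7*m^2 - 3*m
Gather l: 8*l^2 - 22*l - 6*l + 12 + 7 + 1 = 8*l^2 - 28*l + 20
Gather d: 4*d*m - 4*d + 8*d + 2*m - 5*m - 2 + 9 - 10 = d*(4*m + 4) - 3*m - 3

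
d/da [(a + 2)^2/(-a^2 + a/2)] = 2*(9*a^2 + 16*a - 4)/(a^2*(4*a^2 - 4*a + 1))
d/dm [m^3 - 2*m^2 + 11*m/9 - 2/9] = 3*m^2 - 4*m + 11/9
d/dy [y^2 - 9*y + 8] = 2*y - 9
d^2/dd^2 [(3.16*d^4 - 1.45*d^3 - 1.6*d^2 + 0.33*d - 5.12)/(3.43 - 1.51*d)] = (-43.230696*d^4 + 268.477698*d^3 - 491.184918*d^2 + 102.35463*d + 57.577566)/(3.442951*d^3 - 23.462229*d^2 + 53.294997*d - 40.353607)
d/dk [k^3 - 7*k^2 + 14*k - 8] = 3*k^2 - 14*k + 14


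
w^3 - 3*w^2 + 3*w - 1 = (w - 1)^3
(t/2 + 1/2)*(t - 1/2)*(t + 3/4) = t^3/2 + 5*t^2/8 - t/16 - 3/16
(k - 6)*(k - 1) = k^2 - 7*k + 6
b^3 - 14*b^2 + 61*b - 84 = (b - 7)*(b - 4)*(b - 3)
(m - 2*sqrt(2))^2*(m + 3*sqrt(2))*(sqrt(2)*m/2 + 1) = sqrt(2)*m^4/2 - 9*sqrt(2)*m^2 + 8*m + 24*sqrt(2)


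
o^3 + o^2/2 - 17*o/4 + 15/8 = (o - 3/2)*(o - 1/2)*(o + 5/2)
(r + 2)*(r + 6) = r^2 + 8*r + 12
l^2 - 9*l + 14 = (l - 7)*(l - 2)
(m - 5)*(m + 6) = m^2 + m - 30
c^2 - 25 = (c - 5)*(c + 5)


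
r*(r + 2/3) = r^2 + 2*r/3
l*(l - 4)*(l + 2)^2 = l^4 - 12*l^2 - 16*l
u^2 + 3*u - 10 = (u - 2)*(u + 5)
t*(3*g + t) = 3*g*t + t^2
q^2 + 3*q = q*(q + 3)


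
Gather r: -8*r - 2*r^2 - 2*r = -2*r^2 - 10*r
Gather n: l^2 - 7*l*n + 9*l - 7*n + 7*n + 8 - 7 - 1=l^2 - 7*l*n + 9*l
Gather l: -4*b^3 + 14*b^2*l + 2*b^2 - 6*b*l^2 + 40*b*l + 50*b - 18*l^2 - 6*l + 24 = -4*b^3 + 2*b^2 + 50*b + l^2*(-6*b - 18) + l*(14*b^2 + 40*b - 6) + 24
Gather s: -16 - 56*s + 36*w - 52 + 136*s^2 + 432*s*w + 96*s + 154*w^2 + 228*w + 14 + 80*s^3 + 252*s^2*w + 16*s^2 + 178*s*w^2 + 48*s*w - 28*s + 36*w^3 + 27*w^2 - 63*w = 80*s^3 + s^2*(252*w + 152) + s*(178*w^2 + 480*w + 12) + 36*w^3 + 181*w^2 + 201*w - 54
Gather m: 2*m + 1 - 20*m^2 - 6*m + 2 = -20*m^2 - 4*m + 3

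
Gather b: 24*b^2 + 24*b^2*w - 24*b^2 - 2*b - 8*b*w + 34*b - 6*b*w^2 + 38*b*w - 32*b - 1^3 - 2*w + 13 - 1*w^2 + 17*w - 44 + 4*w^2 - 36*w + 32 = 24*b^2*w + b*(-6*w^2 + 30*w) + 3*w^2 - 21*w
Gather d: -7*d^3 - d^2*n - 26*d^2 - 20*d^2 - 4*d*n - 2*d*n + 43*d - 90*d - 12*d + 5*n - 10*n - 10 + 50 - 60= -7*d^3 + d^2*(-n - 46) + d*(-6*n - 59) - 5*n - 20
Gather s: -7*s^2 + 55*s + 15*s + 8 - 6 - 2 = -7*s^2 + 70*s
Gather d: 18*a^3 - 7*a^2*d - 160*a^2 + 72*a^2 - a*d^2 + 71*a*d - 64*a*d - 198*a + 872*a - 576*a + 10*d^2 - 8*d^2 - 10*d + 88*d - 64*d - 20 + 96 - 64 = 18*a^3 - 88*a^2 + 98*a + d^2*(2 - a) + d*(-7*a^2 + 7*a + 14) + 12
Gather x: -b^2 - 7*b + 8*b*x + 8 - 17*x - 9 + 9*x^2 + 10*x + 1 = -b^2 - 7*b + 9*x^2 + x*(8*b - 7)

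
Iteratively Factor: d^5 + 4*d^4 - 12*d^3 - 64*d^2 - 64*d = (d - 4)*(d^4 + 8*d^3 + 20*d^2 + 16*d) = (d - 4)*(d + 4)*(d^3 + 4*d^2 + 4*d) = (d - 4)*(d + 2)*(d + 4)*(d^2 + 2*d) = d*(d - 4)*(d + 2)*(d + 4)*(d + 2)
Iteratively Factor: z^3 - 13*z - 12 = (z + 3)*(z^2 - 3*z - 4) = (z - 4)*(z + 3)*(z + 1)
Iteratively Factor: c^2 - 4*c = (c)*(c - 4)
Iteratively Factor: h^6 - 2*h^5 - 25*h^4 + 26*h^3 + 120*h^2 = (h)*(h^5 - 2*h^4 - 25*h^3 + 26*h^2 + 120*h) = h*(h + 4)*(h^4 - 6*h^3 - h^2 + 30*h) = h*(h + 2)*(h + 4)*(h^3 - 8*h^2 + 15*h) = h^2*(h + 2)*(h + 4)*(h^2 - 8*h + 15) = h^2*(h - 5)*(h + 2)*(h + 4)*(h - 3)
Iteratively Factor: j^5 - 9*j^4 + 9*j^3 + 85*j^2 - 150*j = (j - 5)*(j^4 - 4*j^3 - 11*j^2 + 30*j) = (j - 5)^2*(j^3 + j^2 - 6*j) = (j - 5)^2*(j - 2)*(j^2 + 3*j) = (j - 5)^2*(j - 2)*(j + 3)*(j)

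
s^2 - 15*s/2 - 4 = (s - 8)*(s + 1/2)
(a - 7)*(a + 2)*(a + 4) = a^3 - a^2 - 34*a - 56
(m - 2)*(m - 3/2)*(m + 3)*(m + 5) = m^4 + 9*m^3/2 - 10*m^2 - 57*m/2 + 45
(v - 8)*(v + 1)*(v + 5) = v^3 - 2*v^2 - 43*v - 40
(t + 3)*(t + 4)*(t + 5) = t^3 + 12*t^2 + 47*t + 60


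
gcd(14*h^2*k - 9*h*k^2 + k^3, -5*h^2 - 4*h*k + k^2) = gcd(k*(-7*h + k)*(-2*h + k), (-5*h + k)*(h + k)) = 1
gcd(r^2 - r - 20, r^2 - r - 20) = r^2 - r - 20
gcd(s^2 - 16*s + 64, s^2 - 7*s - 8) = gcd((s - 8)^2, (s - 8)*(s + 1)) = s - 8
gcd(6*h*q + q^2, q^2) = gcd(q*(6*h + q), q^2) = q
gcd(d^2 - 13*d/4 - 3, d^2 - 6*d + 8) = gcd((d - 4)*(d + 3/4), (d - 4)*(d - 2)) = d - 4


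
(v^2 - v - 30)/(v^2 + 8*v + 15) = (v - 6)/(v + 3)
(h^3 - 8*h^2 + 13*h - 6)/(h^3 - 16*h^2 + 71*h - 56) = (h^2 - 7*h + 6)/(h^2 - 15*h + 56)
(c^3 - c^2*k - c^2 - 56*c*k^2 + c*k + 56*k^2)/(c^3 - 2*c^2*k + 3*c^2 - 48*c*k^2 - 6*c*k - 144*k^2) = (c^2 + 7*c*k - c - 7*k)/(c^2 + 6*c*k + 3*c + 18*k)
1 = 1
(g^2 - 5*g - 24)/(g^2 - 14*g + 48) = (g + 3)/(g - 6)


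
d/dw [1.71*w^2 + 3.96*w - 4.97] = 3.42*w + 3.96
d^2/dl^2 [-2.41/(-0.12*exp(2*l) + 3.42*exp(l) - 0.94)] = ((8.2422 - 1.1568*exp(l))*(0.12*exp(2*l) - 3.42*exp(l) + 0.94) + 2.41*(0.24*exp(l) - 3.42)*(0.48*exp(l) - 6.84)*exp(l))*exp(l)/(0.12*exp(2*l) - 3.42*exp(l) + 0.94)^3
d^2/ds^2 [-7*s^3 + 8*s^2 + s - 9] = 16 - 42*s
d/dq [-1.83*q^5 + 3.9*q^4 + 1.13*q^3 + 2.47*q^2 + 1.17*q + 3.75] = -9.15*q^4 + 15.6*q^3 + 3.39*q^2 + 4.94*q + 1.17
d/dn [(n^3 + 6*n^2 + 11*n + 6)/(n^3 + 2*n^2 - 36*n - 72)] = 2*(-2*n^2 - 39*n - 72)/(n^4 - 72*n^2 + 1296)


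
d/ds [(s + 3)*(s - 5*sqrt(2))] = 2*s - 5*sqrt(2) + 3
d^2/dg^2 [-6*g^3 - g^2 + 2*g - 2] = -36*g - 2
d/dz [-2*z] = -2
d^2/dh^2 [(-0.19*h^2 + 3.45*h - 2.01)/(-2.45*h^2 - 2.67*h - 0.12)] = (-43.90302*h^3 + 72.05499*h^2 + 84.97629*h + 29.69253)/(14.706125*h^6 + 48.080025*h^5 + 54.558315*h^4 + 23.744043*h^3 + 2.672244*h^2 + 0.115344*h + 0.001728)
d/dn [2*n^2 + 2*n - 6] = 4*n + 2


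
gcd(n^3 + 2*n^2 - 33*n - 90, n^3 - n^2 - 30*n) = n^2 - n - 30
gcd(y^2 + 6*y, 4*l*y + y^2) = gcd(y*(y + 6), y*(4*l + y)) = y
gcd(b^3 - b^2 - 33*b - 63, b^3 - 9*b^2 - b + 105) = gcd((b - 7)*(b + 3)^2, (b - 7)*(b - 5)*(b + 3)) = b^2 - 4*b - 21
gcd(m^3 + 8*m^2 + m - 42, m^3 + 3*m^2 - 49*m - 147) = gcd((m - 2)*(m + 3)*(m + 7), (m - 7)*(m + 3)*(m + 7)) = m^2 + 10*m + 21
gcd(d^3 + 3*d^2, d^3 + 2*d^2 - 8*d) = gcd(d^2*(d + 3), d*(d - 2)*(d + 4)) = d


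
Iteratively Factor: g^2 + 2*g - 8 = (g - 2)*(g + 4)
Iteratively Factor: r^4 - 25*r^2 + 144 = (r + 3)*(r^3 - 3*r^2 - 16*r + 48) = (r - 3)*(r + 3)*(r^2 - 16) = (r - 4)*(r - 3)*(r + 3)*(r + 4)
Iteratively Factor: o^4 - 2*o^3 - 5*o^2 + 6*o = (o)*(o^3 - 2*o^2 - 5*o + 6) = o*(o - 3)*(o^2 + o - 2) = o*(o - 3)*(o + 2)*(o - 1)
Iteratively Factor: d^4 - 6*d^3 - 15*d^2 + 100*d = (d)*(d^3 - 6*d^2 - 15*d + 100) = d*(d - 5)*(d^2 - d - 20) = d*(d - 5)^2*(d + 4)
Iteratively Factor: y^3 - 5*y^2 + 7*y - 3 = (y - 3)*(y^2 - 2*y + 1) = (y - 3)*(y - 1)*(y - 1)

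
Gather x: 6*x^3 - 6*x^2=6*x^3 - 6*x^2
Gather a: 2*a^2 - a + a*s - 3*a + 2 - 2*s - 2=2*a^2 + a*(s - 4) - 2*s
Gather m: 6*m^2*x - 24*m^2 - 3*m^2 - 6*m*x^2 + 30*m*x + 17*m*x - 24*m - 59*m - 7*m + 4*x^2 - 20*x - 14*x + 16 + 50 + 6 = m^2*(6*x - 27) + m*(-6*x^2 + 47*x - 90) + 4*x^2 - 34*x + 72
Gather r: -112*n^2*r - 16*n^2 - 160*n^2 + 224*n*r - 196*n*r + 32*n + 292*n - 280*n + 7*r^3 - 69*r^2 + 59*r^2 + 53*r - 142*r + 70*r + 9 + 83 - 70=-176*n^2 + 44*n + 7*r^3 - 10*r^2 + r*(-112*n^2 + 28*n - 19) + 22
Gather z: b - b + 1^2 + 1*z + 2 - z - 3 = 0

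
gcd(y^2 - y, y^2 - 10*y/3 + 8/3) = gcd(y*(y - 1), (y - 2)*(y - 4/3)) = 1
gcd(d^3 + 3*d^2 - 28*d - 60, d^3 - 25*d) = d - 5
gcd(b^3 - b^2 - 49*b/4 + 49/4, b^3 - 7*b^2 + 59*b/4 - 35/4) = b^2 - 9*b/2 + 7/2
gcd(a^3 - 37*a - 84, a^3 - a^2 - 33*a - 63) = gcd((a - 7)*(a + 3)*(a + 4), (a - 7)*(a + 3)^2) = a^2 - 4*a - 21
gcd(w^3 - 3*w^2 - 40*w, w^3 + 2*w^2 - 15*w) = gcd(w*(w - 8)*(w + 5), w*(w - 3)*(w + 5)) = w^2 + 5*w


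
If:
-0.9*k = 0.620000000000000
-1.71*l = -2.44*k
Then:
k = -0.69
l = -0.98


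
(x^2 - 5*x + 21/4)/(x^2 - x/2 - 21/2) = (x - 3/2)/(x + 3)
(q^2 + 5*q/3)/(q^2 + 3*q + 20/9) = 3*q/(3*q + 4)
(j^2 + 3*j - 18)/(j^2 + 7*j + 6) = (j - 3)/(j + 1)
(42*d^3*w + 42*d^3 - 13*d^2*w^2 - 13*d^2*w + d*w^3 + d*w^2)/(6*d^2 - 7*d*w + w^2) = d*(-7*d*w - 7*d + w^2 + w)/(-d + w)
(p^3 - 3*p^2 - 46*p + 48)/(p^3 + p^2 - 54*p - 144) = (p - 1)/(p + 3)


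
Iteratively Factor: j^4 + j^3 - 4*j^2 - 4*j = (j - 2)*(j^3 + 3*j^2 + 2*j) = (j - 2)*(j + 2)*(j^2 + j) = (j - 2)*(j + 1)*(j + 2)*(j)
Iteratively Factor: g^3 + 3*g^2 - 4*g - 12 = (g + 2)*(g^2 + g - 6) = (g + 2)*(g + 3)*(g - 2)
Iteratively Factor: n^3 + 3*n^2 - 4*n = (n + 4)*(n^2 - n) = (n - 1)*(n + 4)*(n)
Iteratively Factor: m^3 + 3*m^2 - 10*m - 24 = (m + 2)*(m^2 + m - 12) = (m - 3)*(m + 2)*(m + 4)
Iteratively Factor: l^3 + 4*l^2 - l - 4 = (l + 4)*(l^2 - 1) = (l - 1)*(l + 4)*(l + 1)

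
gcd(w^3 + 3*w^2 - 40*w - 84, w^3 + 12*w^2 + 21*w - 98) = w + 7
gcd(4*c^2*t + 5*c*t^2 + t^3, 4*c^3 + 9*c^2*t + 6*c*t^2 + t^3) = 4*c^2 + 5*c*t + t^2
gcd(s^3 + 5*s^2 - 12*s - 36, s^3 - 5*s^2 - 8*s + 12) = s + 2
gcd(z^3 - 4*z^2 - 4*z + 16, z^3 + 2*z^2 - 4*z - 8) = z^2 - 4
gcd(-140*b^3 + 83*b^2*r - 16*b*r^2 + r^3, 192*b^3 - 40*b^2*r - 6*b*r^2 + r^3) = -4*b + r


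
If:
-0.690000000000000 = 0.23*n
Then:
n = -3.00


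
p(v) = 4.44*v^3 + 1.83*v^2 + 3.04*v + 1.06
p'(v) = 13.32*v^2 + 3.66*v + 3.04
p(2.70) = 110.00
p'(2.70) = 110.02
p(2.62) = 101.44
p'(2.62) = 104.06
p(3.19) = 173.51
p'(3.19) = 150.26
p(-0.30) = 0.19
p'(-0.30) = 3.14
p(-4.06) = -278.26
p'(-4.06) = 207.74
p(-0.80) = -2.47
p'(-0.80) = 8.64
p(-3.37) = -158.33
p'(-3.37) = 141.98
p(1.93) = 45.66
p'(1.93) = 59.72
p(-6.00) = -910.34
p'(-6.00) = 460.60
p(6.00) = 1044.22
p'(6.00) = 504.52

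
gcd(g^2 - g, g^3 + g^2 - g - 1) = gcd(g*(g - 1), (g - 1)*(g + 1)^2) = g - 1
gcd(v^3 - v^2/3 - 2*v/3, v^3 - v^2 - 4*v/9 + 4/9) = v^2 - v/3 - 2/3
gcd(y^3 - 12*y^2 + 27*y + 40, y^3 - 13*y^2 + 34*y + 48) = y^2 - 7*y - 8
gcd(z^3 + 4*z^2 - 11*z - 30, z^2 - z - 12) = 1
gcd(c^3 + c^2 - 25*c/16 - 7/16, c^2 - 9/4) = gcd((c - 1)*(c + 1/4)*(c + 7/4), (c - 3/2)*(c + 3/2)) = 1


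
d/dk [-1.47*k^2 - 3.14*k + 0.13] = -2.94*k - 3.14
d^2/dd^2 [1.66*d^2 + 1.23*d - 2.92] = 3.32000000000000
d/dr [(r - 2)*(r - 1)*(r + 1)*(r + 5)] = 4*r^3 + 9*r^2 - 22*r - 3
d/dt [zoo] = 0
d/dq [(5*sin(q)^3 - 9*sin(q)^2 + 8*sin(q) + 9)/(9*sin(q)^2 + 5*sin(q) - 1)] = (45*sin(q)^4 + 50*sin(q)^3 - 132*sin(q)^2 - 144*sin(q) - 53)*cos(q)/(9*sin(q)^2 + 5*sin(q) - 1)^2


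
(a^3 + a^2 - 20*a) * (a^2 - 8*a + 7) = a^5 - 7*a^4 - 21*a^3 + 167*a^2 - 140*a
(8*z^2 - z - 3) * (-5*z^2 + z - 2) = -40*z^4 + 13*z^3 - 2*z^2 - z + 6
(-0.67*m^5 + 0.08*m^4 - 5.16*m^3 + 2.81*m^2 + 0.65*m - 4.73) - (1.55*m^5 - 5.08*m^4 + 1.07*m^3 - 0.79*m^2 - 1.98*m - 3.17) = -2.22*m^5 + 5.16*m^4 - 6.23*m^3 + 3.6*m^2 + 2.63*m - 1.56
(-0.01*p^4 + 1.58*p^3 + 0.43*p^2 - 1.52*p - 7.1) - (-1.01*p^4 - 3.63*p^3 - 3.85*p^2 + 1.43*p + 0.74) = 1.0*p^4 + 5.21*p^3 + 4.28*p^2 - 2.95*p - 7.84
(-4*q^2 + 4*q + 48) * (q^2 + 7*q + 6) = -4*q^4 - 24*q^3 + 52*q^2 + 360*q + 288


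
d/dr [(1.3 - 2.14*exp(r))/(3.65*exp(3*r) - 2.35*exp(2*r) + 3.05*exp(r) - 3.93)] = (15.622*exp(3*r) - 19.264*exp(2*r) + 6.11*exp(r) + 4.4452)*exp(r)/(13.3225*exp(6*r) - 17.155*exp(5*r) + 27.7875*exp(4*r) - 43.024*exp(3*r) + 27.7735*exp(2*r) - 23.973*exp(r) + 15.4449)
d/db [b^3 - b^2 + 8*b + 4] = 3*b^2 - 2*b + 8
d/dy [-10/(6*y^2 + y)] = 10*(12*y + 1)/(y^2*(6*y + 1)^2)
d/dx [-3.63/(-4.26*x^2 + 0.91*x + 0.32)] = (3.3033 - 30.9276*x)/(-4.26*x^2 + 0.91*x + 0.32)^2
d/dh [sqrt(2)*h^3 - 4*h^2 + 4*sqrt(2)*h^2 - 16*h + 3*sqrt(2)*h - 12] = 3*sqrt(2)*h^2 - 8*h + 8*sqrt(2)*h - 16 + 3*sqrt(2)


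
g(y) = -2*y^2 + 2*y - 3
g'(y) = 2 - 4*y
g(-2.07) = -15.71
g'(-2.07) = 10.28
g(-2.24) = -17.52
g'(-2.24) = 10.96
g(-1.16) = -8.01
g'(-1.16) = 6.64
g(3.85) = -24.94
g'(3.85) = -13.40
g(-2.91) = -25.76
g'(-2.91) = 13.64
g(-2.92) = -25.89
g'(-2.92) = 13.68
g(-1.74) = -12.54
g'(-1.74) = 8.96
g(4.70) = -37.78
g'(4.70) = -16.80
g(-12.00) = -315.00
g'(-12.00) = 50.00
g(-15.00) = -483.00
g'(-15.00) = 62.00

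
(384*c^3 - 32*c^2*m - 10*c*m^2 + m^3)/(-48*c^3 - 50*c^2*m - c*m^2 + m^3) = (-8*c + m)/(c + m)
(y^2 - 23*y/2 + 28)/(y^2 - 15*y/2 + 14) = (y - 8)/(y - 4)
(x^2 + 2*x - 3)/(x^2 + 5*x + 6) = (x - 1)/(x + 2)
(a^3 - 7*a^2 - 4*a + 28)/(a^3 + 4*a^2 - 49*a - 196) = (a^2 - 4)/(a^2 + 11*a + 28)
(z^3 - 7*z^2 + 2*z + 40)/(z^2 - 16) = (z^2 - 3*z - 10)/(z + 4)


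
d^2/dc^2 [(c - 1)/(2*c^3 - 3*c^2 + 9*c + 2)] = 6*(3*(c - 1)*(2*c^2 - 2*c + 3)^2 + (-2*c^2 + 2*c - (c - 1)*(2*c - 1) - 3)*(2*c^3 - 3*c^2 + 9*c + 2))/(2*c^3 - 3*c^2 + 9*c + 2)^3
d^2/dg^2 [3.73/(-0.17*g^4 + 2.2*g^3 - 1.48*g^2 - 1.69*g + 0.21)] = ((7.6092*g^2 - 49.236*g + 11.0408)*(0.17*g^4 - 2.2*g^3 + 1.48*g^2 + 1.69*g - 0.21) - 3.73*(0.68*g^3 - 6.6*g^2 + 2.96*g + 1.69)*(1.36*g^3 - 13.2*g^2 + 5.92*g + 3.38))/(0.17*g^4 - 2.2*g^3 + 1.48*g^2 + 1.69*g - 0.21)^3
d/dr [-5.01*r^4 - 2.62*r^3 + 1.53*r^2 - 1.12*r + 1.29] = -20.04*r^3 - 7.86*r^2 + 3.06*r - 1.12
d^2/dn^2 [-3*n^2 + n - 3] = -6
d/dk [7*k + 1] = 7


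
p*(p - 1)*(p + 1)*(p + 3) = p^4 + 3*p^3 - p^2 - 3*p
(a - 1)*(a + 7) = a^2 + 6*a - 7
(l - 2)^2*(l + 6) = l^3 + 2*l^2 - 20*l + 24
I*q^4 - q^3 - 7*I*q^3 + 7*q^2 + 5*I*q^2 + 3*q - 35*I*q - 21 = (q - 7)*(q - I)*(q + 3*I)*(I*q + 1)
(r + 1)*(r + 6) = r^2 + 7*r + 6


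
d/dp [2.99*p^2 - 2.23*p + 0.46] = 5.98*p - 2.23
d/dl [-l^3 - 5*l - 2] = -3*l^2 - 5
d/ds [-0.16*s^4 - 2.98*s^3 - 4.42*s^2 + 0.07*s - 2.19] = -0.64*s^3 - 8.94*s^2 - 8.84*s + 0.07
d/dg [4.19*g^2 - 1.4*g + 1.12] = 8.38*g - 1.4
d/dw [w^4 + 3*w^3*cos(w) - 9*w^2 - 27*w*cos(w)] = -3*w^3*sin(w) + 4*w^3 + 9*w^2*cos(w) + 27*w*sin(w) - 18*w - 27*cos(w)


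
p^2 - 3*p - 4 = (p - 4)*(p + 1)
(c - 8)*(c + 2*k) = c^2 + 2*c*k - 8*c - 16*k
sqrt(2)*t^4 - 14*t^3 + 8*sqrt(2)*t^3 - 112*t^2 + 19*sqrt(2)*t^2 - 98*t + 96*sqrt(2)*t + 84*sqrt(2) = (t + 7)*(t - 6*sqrt(2))*(t - sqrt(2))*(sqrt(2)*t + sqrt(2))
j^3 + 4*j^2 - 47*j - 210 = (j - 7)*(j + 5)*(j + 6)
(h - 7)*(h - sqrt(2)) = h^2 - 7*h - sqrt(2)*h + 7*sqrt(2)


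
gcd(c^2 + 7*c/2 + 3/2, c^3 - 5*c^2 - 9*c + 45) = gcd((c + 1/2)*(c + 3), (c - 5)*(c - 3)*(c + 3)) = c + 3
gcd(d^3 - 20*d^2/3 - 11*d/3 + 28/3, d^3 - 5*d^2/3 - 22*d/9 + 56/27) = d + 4/3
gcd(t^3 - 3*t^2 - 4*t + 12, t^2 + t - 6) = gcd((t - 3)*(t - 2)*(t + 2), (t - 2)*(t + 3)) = t - 2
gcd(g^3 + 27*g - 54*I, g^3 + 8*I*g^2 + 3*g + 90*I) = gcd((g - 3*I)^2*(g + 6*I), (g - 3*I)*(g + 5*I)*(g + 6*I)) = g^2 + 3*I*g + 18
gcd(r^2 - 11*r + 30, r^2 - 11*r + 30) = r^2 - 11*r + 30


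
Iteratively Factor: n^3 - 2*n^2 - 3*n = (n - 3)*(n^2 + n) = (n - 3)*(n + 1)*(n)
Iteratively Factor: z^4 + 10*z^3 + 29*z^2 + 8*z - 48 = (z - 1)*(z^3 + 11*z^2 + 40*z + 48) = (z - 1)*(z + 4)*(z^2 + 7*z + 12) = (z - 1)*(z + 3)*(z + 4)*(z + 4)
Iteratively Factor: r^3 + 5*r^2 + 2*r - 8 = (r - 1)*(r^2 + 6*r + 8) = (r - 1)*(r + 4)*(r + 2)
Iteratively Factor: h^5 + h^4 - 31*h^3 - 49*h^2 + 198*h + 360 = (h - 5)*(h^4 + 6*h^3 - h^2 - 54*h - 72) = (h - 5)*(h - 3)*(h^3 + 9*h^2 + 26*h + 24) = (h - 5)*(h - 3)*(h + 4)*(h^2 + 5*h + 6) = (h - 5)*(h - 3)*(h + 3)*(h + 4)*(h + 2)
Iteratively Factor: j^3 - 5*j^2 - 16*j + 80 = (j + 4)*(j^2 - 9*j + 20) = (j - 5)*(j + 4)*(j - 4)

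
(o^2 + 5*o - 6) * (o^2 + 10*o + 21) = o^4 + 15*o^3 + 65*o^2 + 45*o - 126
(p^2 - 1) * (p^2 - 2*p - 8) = p^4 - 2*p^3 - 9*p^2 + 2*p + 8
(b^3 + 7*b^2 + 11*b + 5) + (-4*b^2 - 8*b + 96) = b^3 + 3*b^2 + 3*b + 101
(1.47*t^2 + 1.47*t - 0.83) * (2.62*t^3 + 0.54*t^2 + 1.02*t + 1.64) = 3.8514*t^5 + 4.6452*t^4 + 0.1186*t^3 + 3.462*t^2 + 1.5642*t - 1.3612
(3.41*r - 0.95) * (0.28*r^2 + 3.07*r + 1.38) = 0.9548*r^3 + 10.2027*r^2 + 1.7893*r - 1.311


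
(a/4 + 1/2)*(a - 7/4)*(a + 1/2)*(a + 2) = a^4/4 + 11*a^3/16 - 15*a^2/32 - 17*a/8 - 7/8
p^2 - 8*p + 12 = (p - 6)*(p - 2)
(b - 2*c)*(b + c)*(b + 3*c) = b^3 + 2*b^2*c - 5*b*c^2 - 6*c^3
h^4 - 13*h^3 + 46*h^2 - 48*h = h*(h - 8)*(h - 3)*(h - 2)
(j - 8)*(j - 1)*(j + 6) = j^3 - 3*j^2 - 46*j + 48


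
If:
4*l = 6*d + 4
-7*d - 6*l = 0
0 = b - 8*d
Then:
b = -3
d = -3/8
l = 7/16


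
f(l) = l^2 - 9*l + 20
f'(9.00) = 9.00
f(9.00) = 20.00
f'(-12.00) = -33.00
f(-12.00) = 272.00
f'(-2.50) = -14.00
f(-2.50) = 48.75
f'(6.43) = 3.86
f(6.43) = 3.47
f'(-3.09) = -15.18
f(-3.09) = 57.36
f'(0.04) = -8.92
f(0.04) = 19.64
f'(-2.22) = -13.44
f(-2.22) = 44.91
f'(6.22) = 3.44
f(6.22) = 2.71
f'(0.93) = -7.14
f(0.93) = 12.49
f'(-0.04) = -9.08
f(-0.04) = 20.36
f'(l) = 2*l - 9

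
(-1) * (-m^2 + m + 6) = m^2 - m - 6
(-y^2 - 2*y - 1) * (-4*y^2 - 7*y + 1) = 4*y^4 + 15*y^3 + 17*y^2 + 5*y - 1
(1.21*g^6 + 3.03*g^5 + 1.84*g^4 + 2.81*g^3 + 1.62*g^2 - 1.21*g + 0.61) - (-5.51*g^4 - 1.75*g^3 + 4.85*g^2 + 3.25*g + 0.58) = 1.21*g^6 + 3.03*g^5 + 7.35*g^4 + 4.56*g^3 - 3.23*g^2 - 4.46*g + 0.03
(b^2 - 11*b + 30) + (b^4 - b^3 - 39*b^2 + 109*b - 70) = b^4 - b^3 - 38*b^2 + 98*b - 40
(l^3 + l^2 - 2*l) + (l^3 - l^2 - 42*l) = 2*l^3 - 44*l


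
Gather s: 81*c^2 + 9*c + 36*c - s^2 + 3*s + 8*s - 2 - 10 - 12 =81*c^2 + 45*c - s^2 + 11*s - 24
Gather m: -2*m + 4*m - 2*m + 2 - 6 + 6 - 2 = 0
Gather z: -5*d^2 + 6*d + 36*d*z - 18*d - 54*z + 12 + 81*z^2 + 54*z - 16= -5*d^2 + 36*d*z - 12*d + 81*z^2 - 4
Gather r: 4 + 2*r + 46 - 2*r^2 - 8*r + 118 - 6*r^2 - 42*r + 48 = -8*r^2 - 48*r + 216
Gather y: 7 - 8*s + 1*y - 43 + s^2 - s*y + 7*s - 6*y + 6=s^2 - s + y*(-s - 5) - 30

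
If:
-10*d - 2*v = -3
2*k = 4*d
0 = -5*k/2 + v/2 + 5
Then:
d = 23/30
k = 23/15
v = -7/3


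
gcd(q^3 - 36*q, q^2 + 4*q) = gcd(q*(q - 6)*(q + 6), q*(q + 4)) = q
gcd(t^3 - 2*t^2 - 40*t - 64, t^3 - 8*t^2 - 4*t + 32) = t^2 - 6*t - 16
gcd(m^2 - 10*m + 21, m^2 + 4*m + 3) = 1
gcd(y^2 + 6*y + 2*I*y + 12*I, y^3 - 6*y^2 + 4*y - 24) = y + 2*I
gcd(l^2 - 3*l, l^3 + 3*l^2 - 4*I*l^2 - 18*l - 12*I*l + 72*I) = l - 3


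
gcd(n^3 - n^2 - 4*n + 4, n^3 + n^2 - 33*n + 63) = 1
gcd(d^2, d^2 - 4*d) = d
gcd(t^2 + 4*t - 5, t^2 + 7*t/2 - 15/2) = t + 5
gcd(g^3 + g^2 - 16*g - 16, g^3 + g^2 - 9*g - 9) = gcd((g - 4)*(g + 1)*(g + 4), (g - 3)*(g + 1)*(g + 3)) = g + 1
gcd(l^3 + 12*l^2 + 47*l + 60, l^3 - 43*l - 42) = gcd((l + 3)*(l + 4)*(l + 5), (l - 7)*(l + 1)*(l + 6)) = 1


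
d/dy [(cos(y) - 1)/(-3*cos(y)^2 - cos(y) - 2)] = 3*(sin(y)^2 + 2*cos(y))*sin(y)/(3*cos(y)^2 + cos(y) + 2)^2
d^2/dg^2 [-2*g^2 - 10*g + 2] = -4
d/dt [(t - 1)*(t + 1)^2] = (t + 1)*(3*t - 1)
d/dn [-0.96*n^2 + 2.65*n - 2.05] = 2.65 - 1.92*n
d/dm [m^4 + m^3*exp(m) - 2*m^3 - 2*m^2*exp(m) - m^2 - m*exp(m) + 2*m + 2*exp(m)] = m^3*exp(m) + 4*m^3 + m^2*exp(m) - 6*m^2 - 5*m*exp(m) - 2*m + exp(m) + 2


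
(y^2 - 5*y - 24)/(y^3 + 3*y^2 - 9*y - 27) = (y - 8)/(y^2 - 9)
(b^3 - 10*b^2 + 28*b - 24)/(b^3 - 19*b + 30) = (b^2 - 8*b + 12)/(b^2 + 2*b - 15)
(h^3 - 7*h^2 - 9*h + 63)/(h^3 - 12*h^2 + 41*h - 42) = (h + 3)/(h - 2)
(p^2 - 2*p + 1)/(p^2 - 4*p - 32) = (-p^2 + 2*p - 1)/(-p^2 + 4*p + 32)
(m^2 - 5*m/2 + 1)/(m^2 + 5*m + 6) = (m^2 - 5*m/2 + 1)/(m^2 + 5*m + 6)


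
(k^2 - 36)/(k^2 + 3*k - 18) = (k - 6)/(k - 3)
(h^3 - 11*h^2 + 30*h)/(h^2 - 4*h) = (h^2 - 11*h + 30)/(h - 4)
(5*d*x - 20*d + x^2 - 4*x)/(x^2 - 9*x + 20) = (5*d + x)/(x - 5)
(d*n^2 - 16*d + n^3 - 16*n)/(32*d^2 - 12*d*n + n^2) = (d*n^2 - 16*d + n^3 - 16*n)/(32*d^2 - 12*d*n + n^2)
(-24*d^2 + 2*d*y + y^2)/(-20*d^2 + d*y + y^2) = (6*d + y)/(5*d + y)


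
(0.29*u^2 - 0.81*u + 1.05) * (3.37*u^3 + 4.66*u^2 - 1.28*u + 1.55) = 0.9773*u^5 - 1.3783*u^4 - 0.6073*u^3 + 6.3793*u^2 - 2.5995*u + 1.6275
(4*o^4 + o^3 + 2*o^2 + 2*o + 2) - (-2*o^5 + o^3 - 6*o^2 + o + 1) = 2*o^5 + 4*o^4 + 8*o^2 + o + 1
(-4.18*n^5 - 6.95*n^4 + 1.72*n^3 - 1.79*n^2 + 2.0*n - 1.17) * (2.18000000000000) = -9.1124*n^5 - 15.151*n^4 + 3.7496*n^3 - 3.9022*n^2 + 4.36*n - 2.5506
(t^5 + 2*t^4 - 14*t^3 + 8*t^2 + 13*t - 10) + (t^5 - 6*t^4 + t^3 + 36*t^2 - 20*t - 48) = 2*t^5 - 4*t^4 - 13*t^3 + 44*t^2 - 7*t - 58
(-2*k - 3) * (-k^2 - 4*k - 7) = 2*k^3 + 11*k^2 + 26*k + 21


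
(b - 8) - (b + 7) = -15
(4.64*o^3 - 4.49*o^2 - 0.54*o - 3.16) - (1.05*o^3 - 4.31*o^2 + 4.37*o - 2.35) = 3.59*o^3 - 0.180000000000001*o^2 - 4.91*o - 0.81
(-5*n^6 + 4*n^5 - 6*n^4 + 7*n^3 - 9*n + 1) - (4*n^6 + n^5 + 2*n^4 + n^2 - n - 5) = -9*n^6 + 3*n^5 - 8*n^4 + 7*n^3 - n^2 - 8*n + 6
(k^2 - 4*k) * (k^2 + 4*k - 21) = k^4 - 37*k^2 + 84*k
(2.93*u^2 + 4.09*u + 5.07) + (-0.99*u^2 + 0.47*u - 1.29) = 1.94*u^2 + 4.56*u + 3.78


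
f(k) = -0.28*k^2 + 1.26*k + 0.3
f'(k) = 1.26 - 0.56*k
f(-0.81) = -0.90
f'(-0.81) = 1.71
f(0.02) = 0.33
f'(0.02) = 1.25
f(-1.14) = -1.50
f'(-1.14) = 1.90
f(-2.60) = -4.87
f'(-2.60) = 2.72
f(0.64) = 0.99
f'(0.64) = 0.90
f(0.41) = 0.77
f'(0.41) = 1.03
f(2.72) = 1.66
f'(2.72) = -0.26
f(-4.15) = -9.75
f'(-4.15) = 3.58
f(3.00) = 1.56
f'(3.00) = -0.42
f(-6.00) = -17.34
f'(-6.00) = 4.62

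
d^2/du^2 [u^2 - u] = 2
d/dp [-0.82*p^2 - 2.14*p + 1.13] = -1.64*p - 2.14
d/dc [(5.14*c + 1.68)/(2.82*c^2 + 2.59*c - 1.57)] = (14.4948*c^2 + 13.3126*c - (5.14*c + 1.68)*(5.64*c + 2.59) - 8.0698)/(2.82*c^2 + 2.59*c - 1.57)^2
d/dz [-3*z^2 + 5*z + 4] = 5 - 6*z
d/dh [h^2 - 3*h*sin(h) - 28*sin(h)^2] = -3*h*cos(h) + 2*h - 3*sin(h) - 28*sin(2*h)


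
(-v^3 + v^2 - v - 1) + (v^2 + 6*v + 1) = -v^3 + 2*v^2 + 5*v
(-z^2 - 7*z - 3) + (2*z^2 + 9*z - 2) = z^2 + 2*z - 5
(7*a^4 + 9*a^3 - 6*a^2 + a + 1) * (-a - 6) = -7*a^5 - 51*a^4 - 48*a^3 + 35*a^2 - 7*a - 6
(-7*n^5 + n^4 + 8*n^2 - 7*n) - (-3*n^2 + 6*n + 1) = -7*n^5 + n^4 + 11*n^2 - 13*n - 1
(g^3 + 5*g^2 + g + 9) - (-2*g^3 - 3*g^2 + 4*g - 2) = 3*g^3 + 8*g^2 - 3*g + 11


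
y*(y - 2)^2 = y^3 - 4*y^2 + 4*y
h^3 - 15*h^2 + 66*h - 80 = (h - 8)*(h - 5)*(h - 2)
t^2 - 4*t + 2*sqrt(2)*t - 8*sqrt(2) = (t - 4)*(t + 2*sqrt(2))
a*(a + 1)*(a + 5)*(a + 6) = a^4 + 12*a^3 + 41*a^2 + 30*a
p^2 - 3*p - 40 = (p - 8)*(p + 5)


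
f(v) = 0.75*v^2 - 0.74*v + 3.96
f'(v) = 1.5*v - 0.74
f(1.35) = 4.33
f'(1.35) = 1.28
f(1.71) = 4.89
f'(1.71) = 1.82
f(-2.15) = 9.02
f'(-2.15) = -3.96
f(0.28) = 3.81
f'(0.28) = -0.32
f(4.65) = 16.74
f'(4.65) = 6.24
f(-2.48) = 10.41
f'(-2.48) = -4.46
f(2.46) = 6.68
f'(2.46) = 2.95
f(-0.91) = 5.25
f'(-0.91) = -2.10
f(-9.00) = 71.37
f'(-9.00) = -14.24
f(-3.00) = 12.93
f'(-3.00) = -5.24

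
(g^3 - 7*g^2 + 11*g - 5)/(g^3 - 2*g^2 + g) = (g - 5)/g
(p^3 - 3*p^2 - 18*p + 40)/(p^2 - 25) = (p^2 + 2*p - 8)/(p + 5)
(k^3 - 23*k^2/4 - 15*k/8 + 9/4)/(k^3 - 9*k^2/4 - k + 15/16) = 2*(k - 6)/(2*k - 5)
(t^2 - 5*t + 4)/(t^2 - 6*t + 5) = (t - 4)/(t - 5)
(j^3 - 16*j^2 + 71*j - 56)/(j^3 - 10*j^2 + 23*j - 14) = (j - 8)/(j - 2)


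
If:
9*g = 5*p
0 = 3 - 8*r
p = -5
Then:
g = -25/9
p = -5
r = 3/8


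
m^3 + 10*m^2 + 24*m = m*(m + 4)*(m + 6)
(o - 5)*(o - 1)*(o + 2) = o^3 - 4*o^2 - 7*o + 10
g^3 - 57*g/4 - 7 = (g - 4)*(g + 1/2)*(g + 7/2)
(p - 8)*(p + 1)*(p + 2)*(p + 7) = p^4 + 2*p^3 - 57*p^2 - 170*p - 112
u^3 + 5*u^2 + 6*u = u*(u + 2)*(u + 3)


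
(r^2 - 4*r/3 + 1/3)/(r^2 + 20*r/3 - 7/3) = (r - 1)/(r + 7)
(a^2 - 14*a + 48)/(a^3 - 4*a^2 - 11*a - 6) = (a - 8)/(a^2 + 2*a + 1)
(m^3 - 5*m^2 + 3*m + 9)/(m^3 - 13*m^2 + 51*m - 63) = (m + 1)/(m - 7)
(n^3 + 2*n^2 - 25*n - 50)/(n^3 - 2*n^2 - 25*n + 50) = (n + 2)/(n - 2)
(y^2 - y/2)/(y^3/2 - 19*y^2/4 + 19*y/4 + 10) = 2*y*(2*y - 1)/(2*y^3 - 19*y^2 + 19*y + 40)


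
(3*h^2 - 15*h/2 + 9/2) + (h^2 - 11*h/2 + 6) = 4*h^2 - 13*h + 21/2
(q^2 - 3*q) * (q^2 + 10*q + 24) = q^4 + 7*q^3 - 6*q^2 - 72*q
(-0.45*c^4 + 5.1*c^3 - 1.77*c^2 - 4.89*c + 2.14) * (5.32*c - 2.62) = -2.394*c^5 + 28.311*c^4 - 22.7784*c^3 - 21.3774*c^2 + 24.1966*c - 5.6068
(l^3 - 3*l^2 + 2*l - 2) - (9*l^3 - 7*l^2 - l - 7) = -8*l^3 + 4*l^2 + 3*l + 5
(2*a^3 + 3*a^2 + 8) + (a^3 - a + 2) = 3*a^3 + 3*a^2 - a + 10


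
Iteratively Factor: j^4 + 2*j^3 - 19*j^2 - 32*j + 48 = (j + 3)*(j^3 - j^2 - 16*j + 16) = (j + 3)*(j + 4)*(j^2 - 5*j + 4) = (j - 1)*(j + 3)*(j + 4)*(j - 4)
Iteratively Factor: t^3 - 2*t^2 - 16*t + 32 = (t - 2)*(t^2 - 16) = (t - 4)*(t - 2)*(t + 4)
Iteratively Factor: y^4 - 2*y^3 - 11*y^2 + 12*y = (y - 1)*(y^3 - y^2 - 12*y) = (y - 4)*(y - 1)*(y^2 + 3*y) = y*(y - 4)*(y - 1)*(y + 3)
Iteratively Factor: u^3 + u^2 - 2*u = (u - 1)*(u^2 + 2*u) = u*(u - 1)*(u + 2)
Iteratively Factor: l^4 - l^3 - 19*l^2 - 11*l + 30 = (l - 1)*(l^3 - 19*l - 30) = (l - 1)*(l + 3)*(l^2 - 3*l - 10) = (l - 5)*(l - 1)*(l + 3)*(l + 2)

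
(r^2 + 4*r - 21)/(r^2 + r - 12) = (r + 7)/(r + 4)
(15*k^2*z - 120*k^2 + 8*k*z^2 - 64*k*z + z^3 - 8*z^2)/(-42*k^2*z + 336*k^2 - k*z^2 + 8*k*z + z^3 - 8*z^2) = (15*k^2 + 8*k*z + z^2)/(-42*k^2 - k*z + z^2)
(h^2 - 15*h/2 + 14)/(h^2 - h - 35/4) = 2*(h - 4)/(2*h + 5)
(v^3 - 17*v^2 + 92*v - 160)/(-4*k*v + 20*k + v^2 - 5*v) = (v^2 - 12*v + 32)/(-4*k + v)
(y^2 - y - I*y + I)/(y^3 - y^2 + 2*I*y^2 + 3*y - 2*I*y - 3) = 1/(y + 3*I)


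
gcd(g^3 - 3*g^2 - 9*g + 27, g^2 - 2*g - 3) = g - 3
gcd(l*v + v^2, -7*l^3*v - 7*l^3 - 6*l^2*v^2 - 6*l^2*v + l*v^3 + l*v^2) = l + v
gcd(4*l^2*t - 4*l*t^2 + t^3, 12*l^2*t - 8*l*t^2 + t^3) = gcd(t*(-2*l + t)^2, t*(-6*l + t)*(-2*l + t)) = -2*l*t + t^2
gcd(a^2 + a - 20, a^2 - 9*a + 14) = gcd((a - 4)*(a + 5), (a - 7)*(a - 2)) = 1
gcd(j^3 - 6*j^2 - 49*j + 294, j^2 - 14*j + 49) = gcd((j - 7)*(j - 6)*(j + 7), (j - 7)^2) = j - 7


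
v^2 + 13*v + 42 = (v + 6)*(v + 7)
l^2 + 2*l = l*(l + 2)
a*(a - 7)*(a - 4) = a^3 - 11*a^2 + 28*a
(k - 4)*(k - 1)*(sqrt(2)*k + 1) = sqrt(2)*k^3 - 5*sqrt(2)*k^2 + k^2 - 5*k + 4*sqrt(2)*k + 4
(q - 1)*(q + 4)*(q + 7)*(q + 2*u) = q^4 + 2*q^3*u + 10*q^3 + 20*q^2*u + 17*q^2 + 34*q*u - 28*q - 56*u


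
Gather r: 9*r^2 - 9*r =9*r^2 - 9*r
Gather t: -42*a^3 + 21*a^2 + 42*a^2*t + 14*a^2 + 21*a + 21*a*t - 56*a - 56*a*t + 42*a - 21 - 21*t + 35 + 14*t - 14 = -42*a^3 + 35*a^2 + 7*a + t*(42*a^2 - 35*a - 7)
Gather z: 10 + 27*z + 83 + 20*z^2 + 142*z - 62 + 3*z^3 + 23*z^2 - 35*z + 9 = 3*z^3 + 43*z^2 + 134*z + 40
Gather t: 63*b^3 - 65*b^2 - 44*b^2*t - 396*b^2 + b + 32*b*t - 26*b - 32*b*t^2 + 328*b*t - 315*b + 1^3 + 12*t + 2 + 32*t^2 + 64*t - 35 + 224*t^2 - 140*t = 63*b^3 - 461*b^2 - 340*b + t^2*(256 - 32*b) + t*(-44*b^2 + 360*b - 64) - 32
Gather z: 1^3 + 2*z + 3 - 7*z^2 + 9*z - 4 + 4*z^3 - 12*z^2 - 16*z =4*z^3 - 19*z^2 - 5*z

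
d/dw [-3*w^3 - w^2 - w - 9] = -9*w^2 - 2*w - 1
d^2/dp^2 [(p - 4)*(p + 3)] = 2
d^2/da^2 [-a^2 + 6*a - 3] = -2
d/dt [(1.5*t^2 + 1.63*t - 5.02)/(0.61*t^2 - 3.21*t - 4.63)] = (-5.8093*t^2 - 7.7656*t - 23.6611)/(0.3721*t^4 - 3.9162*t^3 + 4.6555*t^2 + 29.7246*t + 21.4369)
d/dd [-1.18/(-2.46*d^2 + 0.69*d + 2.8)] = (0.8142 - 5.8056*d)/(-2.46*d^2 + 0.69*d + 2.8)^2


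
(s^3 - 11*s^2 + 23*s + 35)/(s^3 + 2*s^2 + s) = (s^2 - 12*s + 35)/(s*(s + 1))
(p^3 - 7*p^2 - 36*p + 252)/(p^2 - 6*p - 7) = (p^2 - 36)/(p + 1)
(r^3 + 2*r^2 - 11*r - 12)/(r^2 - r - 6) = (r^2 + 5*r + 4)/(r + 2)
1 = 1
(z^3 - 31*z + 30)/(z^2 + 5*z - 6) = z - 5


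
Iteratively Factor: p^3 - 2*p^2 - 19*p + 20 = (p - 5)*(p^2 + 3*p - 4) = (p - 5)*(p + 4)*(p - 1)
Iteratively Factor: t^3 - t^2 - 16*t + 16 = (t - 4)*(t^2 + 3*t - 4) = (t - 4)*(t + 4)*(t - 1)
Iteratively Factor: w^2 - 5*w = (w)*(w - 5)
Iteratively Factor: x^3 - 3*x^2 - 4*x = (x)*(x^2 - 3*x - 4) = x*(x + 1)*(x - 4)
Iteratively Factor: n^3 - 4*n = (n)*(n^2 - 4) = n*(n + 2)*(n - 2)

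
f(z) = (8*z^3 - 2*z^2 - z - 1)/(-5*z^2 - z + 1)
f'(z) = (10*z + 1)*(8*z^3 - 2*z^2 - z - 1)/(-5*z^2 - z + 1)^2 + (24*z^2 - 4*z - 1)/(-5*z^2 - z + 1)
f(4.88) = -7.13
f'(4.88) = -1.60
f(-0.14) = -0.88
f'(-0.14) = 0.37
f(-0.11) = -0.88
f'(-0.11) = -0.17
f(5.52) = -8.15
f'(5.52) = -1.60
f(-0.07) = -0.90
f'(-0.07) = -0.83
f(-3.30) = 6.12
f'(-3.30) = -1.55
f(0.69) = 0.01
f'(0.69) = -3.73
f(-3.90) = 7.06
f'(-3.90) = -1.57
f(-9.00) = 15.15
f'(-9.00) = -1.60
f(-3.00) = 5.66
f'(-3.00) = -1.53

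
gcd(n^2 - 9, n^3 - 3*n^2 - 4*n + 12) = n - 3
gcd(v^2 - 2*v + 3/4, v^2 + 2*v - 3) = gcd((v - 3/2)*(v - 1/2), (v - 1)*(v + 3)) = 1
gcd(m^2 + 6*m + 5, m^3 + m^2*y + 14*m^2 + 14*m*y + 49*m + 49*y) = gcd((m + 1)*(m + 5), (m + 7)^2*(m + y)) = 1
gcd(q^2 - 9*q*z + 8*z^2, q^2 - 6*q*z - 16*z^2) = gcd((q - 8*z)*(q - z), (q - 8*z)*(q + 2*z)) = -q + 8*z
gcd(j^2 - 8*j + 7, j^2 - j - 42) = j - 7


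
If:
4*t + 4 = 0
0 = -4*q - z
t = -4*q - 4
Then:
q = -3/4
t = -1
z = 3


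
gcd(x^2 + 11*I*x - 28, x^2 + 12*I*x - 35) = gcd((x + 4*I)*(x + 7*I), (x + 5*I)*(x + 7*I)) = x + 7*I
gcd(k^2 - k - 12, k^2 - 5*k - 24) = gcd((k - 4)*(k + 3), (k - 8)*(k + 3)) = k + 3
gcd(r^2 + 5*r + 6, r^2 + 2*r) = r + 2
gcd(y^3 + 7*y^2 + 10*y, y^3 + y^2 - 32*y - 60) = y^2 + 7*y + 10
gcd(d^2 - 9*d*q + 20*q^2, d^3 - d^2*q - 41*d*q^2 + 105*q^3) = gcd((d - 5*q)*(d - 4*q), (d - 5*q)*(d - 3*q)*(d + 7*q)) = -d + 5*q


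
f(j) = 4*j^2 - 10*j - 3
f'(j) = 8*j - 10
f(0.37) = -6.15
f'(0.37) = -7.04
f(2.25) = -5.25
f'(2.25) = 8.00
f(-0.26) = -0.13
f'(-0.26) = -12.08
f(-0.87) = 8.73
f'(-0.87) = -16.96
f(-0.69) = 5.80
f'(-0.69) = -15.52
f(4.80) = 41.16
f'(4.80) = 28.40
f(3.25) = 6.75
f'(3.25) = 16.00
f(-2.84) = 57.66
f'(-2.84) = -32.72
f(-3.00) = 63.00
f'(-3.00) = -34.00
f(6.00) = 81.00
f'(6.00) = 38.00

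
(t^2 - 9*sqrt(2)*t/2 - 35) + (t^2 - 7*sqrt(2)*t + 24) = 2*t^2 - 23*sqrt(2)*t/2 - 11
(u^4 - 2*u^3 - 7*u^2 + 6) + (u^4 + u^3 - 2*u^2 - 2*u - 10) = 2*u^4 - u^3 - 9*u^2 - 2*u - 4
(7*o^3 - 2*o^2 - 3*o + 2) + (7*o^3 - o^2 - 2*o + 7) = 14*o^3 - 3*o^2 - 5*o + 9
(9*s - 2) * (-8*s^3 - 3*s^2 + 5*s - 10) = -72*s^4 - 11*s^3 + 51*s^2 - 100*s + 20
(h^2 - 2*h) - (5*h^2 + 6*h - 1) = -4*h^2 - 8*h + 1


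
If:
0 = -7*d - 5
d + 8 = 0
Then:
No Solution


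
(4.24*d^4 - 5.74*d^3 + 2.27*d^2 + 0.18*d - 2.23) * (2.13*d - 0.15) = 9.0312*d^5 - 12.8622*d^4 + 5.6961*d^3 + 0.0429*d^2 - 4.7769*d + 0.3345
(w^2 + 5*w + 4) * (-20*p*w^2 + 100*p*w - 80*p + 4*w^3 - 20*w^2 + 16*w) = -20*p*w^4 + 340*p*w^2 - 320*p + 4*w^5 - 68*w^3 + 64*w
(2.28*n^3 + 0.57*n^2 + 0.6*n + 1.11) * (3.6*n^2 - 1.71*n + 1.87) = 8.208*n^5 - 1.8468*n^4 + 5.4489*n^3 + 4.0359*n^2 - 0.7761*n + 2.0757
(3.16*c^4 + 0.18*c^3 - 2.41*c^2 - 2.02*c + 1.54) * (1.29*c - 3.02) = 4.0764*c^5 - 9.311*c^4 - 3.6525*c^3 + 4.6724*c^2 + 8.087*c - 4.6508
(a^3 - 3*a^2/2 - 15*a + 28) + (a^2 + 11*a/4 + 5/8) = a^3 - a^2/2 - 49*a/4 + 229/8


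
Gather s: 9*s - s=8*s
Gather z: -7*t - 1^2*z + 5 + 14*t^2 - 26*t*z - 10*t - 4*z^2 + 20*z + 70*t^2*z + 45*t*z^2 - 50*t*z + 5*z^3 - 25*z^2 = 14*t^2 - 17*t + 5*z^3 + z^2*(45*t - 29) + z*(70*t^2 - 76*t + 19) + 5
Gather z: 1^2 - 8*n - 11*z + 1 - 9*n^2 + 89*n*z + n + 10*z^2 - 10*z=-9*n^2 - 7*n + 10*z^2 + z*(89*n - 21) + 2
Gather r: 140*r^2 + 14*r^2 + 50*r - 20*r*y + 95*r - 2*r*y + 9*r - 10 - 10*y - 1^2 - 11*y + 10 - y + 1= 154*r^2 + r*(154 - 22*y) - 22*y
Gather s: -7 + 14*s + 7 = 14*s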